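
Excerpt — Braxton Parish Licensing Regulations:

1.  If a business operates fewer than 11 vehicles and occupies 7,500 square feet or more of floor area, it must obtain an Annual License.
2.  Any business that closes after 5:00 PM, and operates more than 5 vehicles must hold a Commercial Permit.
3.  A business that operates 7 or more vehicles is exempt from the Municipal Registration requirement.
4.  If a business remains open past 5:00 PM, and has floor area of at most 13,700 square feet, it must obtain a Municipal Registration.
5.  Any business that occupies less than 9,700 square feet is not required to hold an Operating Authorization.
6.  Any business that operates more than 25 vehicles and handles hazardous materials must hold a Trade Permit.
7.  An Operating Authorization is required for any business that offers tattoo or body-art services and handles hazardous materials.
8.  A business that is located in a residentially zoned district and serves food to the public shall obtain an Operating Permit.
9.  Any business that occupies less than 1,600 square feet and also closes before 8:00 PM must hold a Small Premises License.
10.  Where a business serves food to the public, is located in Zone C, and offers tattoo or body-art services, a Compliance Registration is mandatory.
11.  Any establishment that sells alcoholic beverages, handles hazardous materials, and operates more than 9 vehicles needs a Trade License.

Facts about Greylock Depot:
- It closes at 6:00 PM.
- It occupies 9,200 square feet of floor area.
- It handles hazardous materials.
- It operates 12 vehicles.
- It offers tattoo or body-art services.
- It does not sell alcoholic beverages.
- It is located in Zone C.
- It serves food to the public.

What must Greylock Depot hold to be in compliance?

Commercial Permit, Compliance Registration

1. vehicles 12 ≥ 11; floor area 9,200 square feet ≥ 7,500 square feet → Annual License not required.
2. closes 6:00 PM, after 5:00 PM; vehicles 12 > 5 → Commercial Permit required.
3. vehicles 12 ≥ 7 → exempt from Municipal Registration.
4. closes 6:00 PM, after 5:00 PM; floor area 9,200 square feet ≤ 13,700 square feet → Municipal Registration required.
5. floor area 9,200 square feet < 9,700 square feet → exempt from Operating Authorization.
6. vehicles 12 ≤ 25; handles hazardous materials → Trade Permit not required.
7. offers tattoo or body-art services; handles hazardous materials → Operating Authorization required.
8. is located in Zone C (not: is located in a residentially zoned district); serves food to the public → Operating Permit not required.
9. floor area 9,200 square feet ≥ 1,600 square feet; closes 6:00 PM, at/before 8:00 PM → Small Premises License not required.
10. serves food to the public; is located in Zone C; offers tattoo or body-art services → Compliance Registration required.
11. does not sell alcoholic beverages; handles hazardous materials; vehicles 12 > 9 → Trade License not required.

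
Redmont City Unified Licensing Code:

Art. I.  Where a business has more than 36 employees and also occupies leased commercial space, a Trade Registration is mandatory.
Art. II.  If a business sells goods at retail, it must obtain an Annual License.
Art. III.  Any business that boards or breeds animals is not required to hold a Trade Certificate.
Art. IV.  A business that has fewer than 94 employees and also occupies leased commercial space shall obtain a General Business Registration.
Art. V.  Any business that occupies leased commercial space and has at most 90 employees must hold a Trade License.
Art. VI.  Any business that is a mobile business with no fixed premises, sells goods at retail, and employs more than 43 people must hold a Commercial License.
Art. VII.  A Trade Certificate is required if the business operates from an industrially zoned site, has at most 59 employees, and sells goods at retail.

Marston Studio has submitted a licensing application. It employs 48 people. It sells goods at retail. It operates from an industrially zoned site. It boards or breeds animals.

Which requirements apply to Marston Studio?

Art. I. employees 48 > 36; operates from an industrially zoned site (not: occupies leased commercial space) → Trade Registration not required.
Art. II. sells goods at retail → Annual License required.
Art. III. boards or breeds animals → exempt from Trade Certificate.
Art. IV. employees 48 < 94; operates from an industrially zoned site (not: occupies leased commercial space) → General Business Registration not required.
Art. V. operates from an industrially zoned site (not: occupies leased commercial space); employees 48 ≤ 90 → Trade License not required.
Art. VI. operates from an industrially zoned site (not: is a mobile business with no fixed premises); sells goods at retail; employees 48 > 43 → Commercial License not required.
Art. VII. operates from an industrially zoned site; employees 48 ≤ 59; sells goods at retail → Trade Certificate required.

Annual License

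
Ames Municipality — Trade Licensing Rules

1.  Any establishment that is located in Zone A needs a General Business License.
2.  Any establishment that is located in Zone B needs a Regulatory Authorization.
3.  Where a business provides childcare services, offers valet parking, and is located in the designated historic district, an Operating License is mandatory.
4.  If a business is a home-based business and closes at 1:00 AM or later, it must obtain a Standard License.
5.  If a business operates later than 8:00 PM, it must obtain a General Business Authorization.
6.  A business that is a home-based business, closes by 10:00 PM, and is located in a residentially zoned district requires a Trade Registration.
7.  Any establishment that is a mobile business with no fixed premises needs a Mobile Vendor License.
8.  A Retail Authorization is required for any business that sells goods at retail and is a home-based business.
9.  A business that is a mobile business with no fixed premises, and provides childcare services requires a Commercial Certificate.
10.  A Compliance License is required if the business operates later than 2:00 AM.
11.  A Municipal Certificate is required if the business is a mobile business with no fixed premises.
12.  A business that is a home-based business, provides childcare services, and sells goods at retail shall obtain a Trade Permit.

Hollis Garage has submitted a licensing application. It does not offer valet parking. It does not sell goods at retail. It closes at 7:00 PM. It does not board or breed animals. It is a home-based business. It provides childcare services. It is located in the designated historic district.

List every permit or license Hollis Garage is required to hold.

1. is located in the designated historic district (not: is located in Zone A) → General Business License not required.
2. is located in the designated historic district (not: is located in Zone B) → Regulatory Authorization not required.
3. provides childcare services; does not offer valet parking; is located in the designated historic district → Operating License not required.
4. is a home-based business; closes 7:00 PM, at/before 1:00 AM → Standard License not required.
5. closes 7:00 PM, at/before 8:00 PM → General Business Authorization not required.
6. is a home-based business; closes 7:00 PM, at/before 10:00 PM; is located in the designated historic district (not: is located in a residentially zoned district) → Trade Registration not required.
7. is a home-based business (not: is a mobile business with no fixed premises) → Mobile Vendor License not required.
8. does not sell goods at retail; is a home-based business → Retail Authorization not required.
9. is a home-based business (not: is a mobile business with no fixed premises); provides childcare services → Commercial Certificate not required.
10. closes 7:00 PM, at/before 2:00 AM → Compliance License not required.
11. is a home-based business (not: is a mobile business with no fixed premises) → Municipal Certificate not required.
12. is a home-based business; provides childcare services; does not sell goods at retail → Trade Permit not required.

None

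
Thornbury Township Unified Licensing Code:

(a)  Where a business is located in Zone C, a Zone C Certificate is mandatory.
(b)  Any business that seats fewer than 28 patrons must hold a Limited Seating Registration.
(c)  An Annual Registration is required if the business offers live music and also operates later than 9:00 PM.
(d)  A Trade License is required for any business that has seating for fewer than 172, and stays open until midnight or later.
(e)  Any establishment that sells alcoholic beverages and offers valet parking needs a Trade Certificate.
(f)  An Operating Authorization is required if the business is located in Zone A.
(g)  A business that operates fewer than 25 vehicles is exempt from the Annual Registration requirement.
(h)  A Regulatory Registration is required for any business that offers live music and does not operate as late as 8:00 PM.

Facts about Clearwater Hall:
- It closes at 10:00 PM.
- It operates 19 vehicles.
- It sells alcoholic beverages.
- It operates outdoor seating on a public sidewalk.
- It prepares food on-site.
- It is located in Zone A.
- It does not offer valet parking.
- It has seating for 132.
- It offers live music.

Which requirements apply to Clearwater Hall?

(a) is located in Zone A (not: is located in Zone C) → Zone C Certificate not required.
(b) seating 132 ≥ 28 → Limited Seating Registration not required.
(c) offers live music; closes 10:00 PM, after 9:00 PM → Annual Registration required.
(d) seating 132 < 172; closes 10:00 PM, at/before midnight → Trade License not required.
(e) sells alcoholic beverages; does not offer valet parking → Trade Certificate not required.
(f) is located in Zone A → Operating Authorization required.
(g) vehicles 19 < 25 → exempt from Annual Registration.
(h) offers live music; closes 10:00 PM, after 8:00 PM → Regulatory Registration not required.

Operating Authorization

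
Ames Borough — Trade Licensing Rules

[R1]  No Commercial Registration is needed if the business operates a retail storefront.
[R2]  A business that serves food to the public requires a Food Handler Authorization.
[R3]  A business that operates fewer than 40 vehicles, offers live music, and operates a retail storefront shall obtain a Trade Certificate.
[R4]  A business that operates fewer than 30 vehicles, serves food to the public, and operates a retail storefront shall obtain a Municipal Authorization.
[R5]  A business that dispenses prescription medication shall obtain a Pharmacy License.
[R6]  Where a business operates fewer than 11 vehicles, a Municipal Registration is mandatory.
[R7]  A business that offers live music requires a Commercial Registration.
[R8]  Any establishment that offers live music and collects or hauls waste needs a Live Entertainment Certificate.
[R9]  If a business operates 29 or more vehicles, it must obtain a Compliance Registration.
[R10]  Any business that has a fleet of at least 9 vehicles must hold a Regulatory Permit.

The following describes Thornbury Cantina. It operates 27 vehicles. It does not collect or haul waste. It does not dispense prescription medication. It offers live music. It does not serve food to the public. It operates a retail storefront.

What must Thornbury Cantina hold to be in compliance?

[R1] operates a retail storefront → exempt from Commercial Registration.
[R2] does not serve food to the public → Food Handler Authorization not required.
[R3] vehicles 27 < 40; offers live music; operates a retail storefront → Trade Certificate required.
[R4] vehicles 27 < 30; does not serve food to the public; operates a retail storefront → Municipal Authorization not required.
[R5] does not dispense prescription medication → Pharmacy License not required.
[R6] vehicles 27 ≥ 11 → Municipal Registration not required.
[R7] offers live music → Commercial Registration required.
[R8] offers live music; does not collect or haul waste → Live Entertainment Certificate not required.
[R9] vehicles 27 < 29 → Compliance Registration not required.
[R10] vehicles 27 ≥ 9 → Regulatory Permit required.

Regulatory Permit, Trade Certificate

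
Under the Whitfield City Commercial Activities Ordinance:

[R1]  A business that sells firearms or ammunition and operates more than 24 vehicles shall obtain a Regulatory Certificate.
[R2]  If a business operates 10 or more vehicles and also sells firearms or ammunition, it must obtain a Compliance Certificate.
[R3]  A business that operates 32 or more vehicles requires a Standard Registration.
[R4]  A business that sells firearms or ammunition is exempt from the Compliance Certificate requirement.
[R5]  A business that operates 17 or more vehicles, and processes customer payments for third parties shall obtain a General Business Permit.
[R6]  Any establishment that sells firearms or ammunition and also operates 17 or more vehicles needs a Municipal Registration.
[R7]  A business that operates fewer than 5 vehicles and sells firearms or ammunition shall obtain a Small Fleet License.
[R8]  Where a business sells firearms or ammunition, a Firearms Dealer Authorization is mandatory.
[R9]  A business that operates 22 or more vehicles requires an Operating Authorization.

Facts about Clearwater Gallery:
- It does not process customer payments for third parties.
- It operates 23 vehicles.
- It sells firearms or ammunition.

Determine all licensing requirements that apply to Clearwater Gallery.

[R1] sells firearms or ammunition; vehicles 23 ≤ 24 → Regulatory Certificate not required.
[R2] vehicles 23 ≥ 10; sells firearms or ammunition → Compliance Certificate required.
[R3] vehicles 23 < 32 → Standard Registration not required.
[R4] sells firearms or ammunition → exempt from Compliance Certificate.
[R5] vehicles 23 ≥ 17; does not process customer payments for third parties → General Business Permit not required.
[R6] sells firearms or ammunition; vehicles 23 ≥ 17 → Municipal Registration required.
[R7] vehicles 23 ≥ 5; sells firearms or ammunition → Small Fleet License not required.
[R8] sells firearms or ammunition → Firearms Dealer Authorization required.
[R9] vehicles 23 ≥ 22 → Operating Authorization required.

Firearms Dealer Authorization, Municipal Registration, Operating Authorization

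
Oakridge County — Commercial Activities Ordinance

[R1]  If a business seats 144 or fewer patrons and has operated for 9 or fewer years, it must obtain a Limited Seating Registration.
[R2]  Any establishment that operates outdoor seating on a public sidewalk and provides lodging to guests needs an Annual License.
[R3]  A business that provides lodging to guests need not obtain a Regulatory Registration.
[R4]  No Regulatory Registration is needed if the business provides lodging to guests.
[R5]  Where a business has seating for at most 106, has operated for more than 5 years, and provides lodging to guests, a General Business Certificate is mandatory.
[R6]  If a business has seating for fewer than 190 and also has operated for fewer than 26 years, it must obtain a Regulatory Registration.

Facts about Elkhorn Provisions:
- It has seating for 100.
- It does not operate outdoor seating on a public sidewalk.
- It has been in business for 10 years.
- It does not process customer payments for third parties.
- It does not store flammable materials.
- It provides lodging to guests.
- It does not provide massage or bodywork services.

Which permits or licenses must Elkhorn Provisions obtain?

[R1] seating 100 ≤ 144; years in business 10 > 9 → Limited Seating Registration not required.
[R2] does not operate outdoor seating on a public sidewalk; provides lodging to guests → Annual License not required.
[R3] provides lodging to guests → exempt from Regulatory Registration.
[R4] provides lodging to guests → exempt from Regulatory Registration.
[R5] seating 100 ≤ 106; years in business 10 > 5; provides lodging to guests → General Business Certificate required.
[R6] seating 100 < 190; years in business 10 < 26 → Regulatory Registration required.

General Business Certificate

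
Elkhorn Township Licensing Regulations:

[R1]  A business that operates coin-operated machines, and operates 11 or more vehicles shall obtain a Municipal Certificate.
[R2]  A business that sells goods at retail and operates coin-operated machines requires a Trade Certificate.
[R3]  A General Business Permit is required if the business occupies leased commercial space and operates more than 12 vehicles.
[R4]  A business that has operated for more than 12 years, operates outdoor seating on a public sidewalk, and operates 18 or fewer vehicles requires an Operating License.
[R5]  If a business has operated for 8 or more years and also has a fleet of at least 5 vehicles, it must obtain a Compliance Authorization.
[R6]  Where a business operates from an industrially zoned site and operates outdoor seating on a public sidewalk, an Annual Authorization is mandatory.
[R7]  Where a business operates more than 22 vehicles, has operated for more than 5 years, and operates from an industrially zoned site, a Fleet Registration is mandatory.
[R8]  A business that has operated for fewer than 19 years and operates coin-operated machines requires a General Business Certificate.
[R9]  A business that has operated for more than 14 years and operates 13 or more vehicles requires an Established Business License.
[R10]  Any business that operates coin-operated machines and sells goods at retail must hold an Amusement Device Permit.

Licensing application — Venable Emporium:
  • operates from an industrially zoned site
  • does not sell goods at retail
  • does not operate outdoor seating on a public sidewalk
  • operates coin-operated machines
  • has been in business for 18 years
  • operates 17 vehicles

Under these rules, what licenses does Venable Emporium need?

Compliance Authorization, Established Business License, General Business Certificate, Municipal Certificate

[R1] operates coin-operated machines; vehicles 17 ≥ 11 → Municipal Certificate required.
[R2] does not sell goods at retail; operates coin-operated machines → Trade Certificate not required.
[R3] operates from an industrially zoned site (not: occupies leased commercial space); vehicles 17 > 12 → General Business Permit not required.
[R4] years in business 18 > 12; does not operate outdoor seating on a public sidewalk; vehicles 17 ≤ 18 → Operating License not required.
[R5] years in business 18 ≥ 8; vehicles 17 ≥ 5 → Compliance Authorization required.
[R6] operates from an industrially zoned site; does not operate outdoor seating on a public sidewalk → Annual Authorization not required.
[R7] vehicles 17 ≤ 22; years in business 18 > 5; operates from an industrially zoned site → Fleet Registration not required.
[R8] years in business 18 < 19; operates coin-operated machines → General Business Certificate required.
[R9] years in business 18 > 14; vehicles 17 ≥ 13 → Established Business License required.
[R10] operates coin-operated machines; does not sell goods at retail → Amusement Device Permit not required.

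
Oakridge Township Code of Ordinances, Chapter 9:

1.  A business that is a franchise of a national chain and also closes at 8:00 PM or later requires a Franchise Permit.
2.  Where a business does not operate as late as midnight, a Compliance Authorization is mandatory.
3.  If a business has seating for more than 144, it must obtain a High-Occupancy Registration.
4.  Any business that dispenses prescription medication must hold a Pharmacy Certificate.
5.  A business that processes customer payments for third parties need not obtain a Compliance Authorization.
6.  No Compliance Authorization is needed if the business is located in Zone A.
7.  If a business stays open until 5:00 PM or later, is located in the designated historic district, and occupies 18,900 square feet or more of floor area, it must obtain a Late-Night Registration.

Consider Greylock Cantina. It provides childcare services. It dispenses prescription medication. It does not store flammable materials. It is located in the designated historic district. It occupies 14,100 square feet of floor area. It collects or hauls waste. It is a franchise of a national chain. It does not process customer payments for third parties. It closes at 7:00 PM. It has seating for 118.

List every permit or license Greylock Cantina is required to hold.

Compliance Authorization, Pharmacy Certificate

1. is a franchise of a national chain; closes 7:00 PM, at/before 8:00 PM → Franchise Permit not required.
2. closes 7:00 PM, at/before midnight → Compliance Authorization required.
3. seating 118 ≤ 144 → High-Occupancy Registration not required.
4. dispenses prescription medication → Pharmacy Certificate required.
5. does not process customer payments for third parties → Compliance Authorization exemption does not apply.
6. is located in the designated historic district (not: is located in Zone A) → Compliance Authorization exemption does not apply.
7. closes 7:00 PM, after 5:00 PM; is located in the designated historic district; floor area 14,100 square feet < 18,900 square feet → Late-Night Registration not required.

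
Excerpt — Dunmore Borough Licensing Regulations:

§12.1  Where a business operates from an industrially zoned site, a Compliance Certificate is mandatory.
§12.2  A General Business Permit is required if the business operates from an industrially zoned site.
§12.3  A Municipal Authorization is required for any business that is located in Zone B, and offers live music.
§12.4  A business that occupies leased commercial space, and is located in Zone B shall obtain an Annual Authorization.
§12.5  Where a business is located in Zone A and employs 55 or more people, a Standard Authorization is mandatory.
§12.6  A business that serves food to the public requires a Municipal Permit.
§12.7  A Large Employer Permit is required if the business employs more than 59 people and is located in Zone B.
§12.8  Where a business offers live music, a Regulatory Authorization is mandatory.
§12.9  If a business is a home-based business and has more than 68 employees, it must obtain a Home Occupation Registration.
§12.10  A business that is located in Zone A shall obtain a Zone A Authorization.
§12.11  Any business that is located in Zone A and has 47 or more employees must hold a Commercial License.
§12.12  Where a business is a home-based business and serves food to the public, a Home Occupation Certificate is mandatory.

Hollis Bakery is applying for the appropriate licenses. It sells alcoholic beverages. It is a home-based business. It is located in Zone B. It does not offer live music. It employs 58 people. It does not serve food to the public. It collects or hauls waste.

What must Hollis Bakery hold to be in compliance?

None

§12.1 is a home-based business (not: operates from an industrially zoned site) → Compliance Certificate not required.
§12.2 is a home-based business (not: operates from an industrially zoned site) → General Business Permit not required.
§12.3 is located in Zone B; does not offer live music → Municipal Authorization not required.
§12.4 is a home-based business (not: occupies leased commercial space); is located in Zone B → Annual Authorization not required.
§12.5 is located in Zone B (not: is located in Zone A); employees 58 ≥ 55 → Standard Authorization not required.
§12.6 does not serve food to the public → Municipal Permit not required.
§12.7 employees 58 ≤ 59; is located in Zone B → Large Employer Permit not required.
§12.8 does not offer live music → Regulatory Authorization not required.
§12.9 is a home-based business; employees 58 ≤ 68 → Home Occupation Registration not required.
§12.10 is located in Zone B (not: is located in Zone A) → Zone A Authorization not required.
§12.11 is located in Zone B (not: is located in Zone A); employees 58 ≥ 47 → Commercial License not required.
§12.12 is a home-based business; does not serve food to the public → Home Occupation Certificate not required.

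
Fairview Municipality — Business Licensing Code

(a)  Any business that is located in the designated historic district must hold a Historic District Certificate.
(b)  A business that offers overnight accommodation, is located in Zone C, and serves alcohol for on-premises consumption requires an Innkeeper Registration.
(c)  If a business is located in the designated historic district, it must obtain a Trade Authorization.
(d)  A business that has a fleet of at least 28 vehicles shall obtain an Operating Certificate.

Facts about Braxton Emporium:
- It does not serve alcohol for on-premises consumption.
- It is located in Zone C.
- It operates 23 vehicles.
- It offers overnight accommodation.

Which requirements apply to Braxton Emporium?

None

(a) is located in Zone C (not: is located in the designated historic district) → Historic District Certificate not required.
(b) offers overnight accommodation; is located in Zone C; does not serve alcohol for on-premises consumption → Innkeeper Registration not required.
(c) is located in Zone C (not: is located in the designated historic district) → Trade Authorization not required.
(d) vehicles 23 < 28 → Operating Certificate not required.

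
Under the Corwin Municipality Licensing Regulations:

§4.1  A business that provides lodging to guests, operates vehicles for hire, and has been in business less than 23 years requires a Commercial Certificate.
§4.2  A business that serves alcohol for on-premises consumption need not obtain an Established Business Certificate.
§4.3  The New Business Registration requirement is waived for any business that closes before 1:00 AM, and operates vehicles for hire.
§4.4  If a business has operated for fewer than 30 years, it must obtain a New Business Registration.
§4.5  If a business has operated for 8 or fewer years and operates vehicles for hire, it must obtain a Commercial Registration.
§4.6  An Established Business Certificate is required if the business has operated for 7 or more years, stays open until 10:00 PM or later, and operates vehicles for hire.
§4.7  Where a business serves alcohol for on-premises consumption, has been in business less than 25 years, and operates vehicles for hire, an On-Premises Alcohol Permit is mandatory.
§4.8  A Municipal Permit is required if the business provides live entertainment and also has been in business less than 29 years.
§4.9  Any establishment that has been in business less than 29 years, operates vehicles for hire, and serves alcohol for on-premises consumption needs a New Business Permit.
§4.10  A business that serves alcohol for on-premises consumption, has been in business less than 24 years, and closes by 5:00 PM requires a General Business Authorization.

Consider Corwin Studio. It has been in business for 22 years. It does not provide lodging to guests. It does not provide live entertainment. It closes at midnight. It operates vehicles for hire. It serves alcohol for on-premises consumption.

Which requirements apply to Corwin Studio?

New Business Permit, On-Premises Alcohol Permit

§4.1 does not provide lodging to guests; operates vehicles for hire; years in business 22 < 23 → Commercial Certificate not required.
§4.2 serves alcohol for on-premises consumption → exempt from Established Business Certificate.
§4.3 closes midnight, at/before 1:00 AM; operates vehicles for hire → exempt from New Business Registration.
§4.4 years in business 22 < 30 → New Business Registration required.
§4.5 years in business 22 > 8; operates vehicles for hire → Commercial Registration not required.
§4.6 years in business 22 ≥ 7; closes midnight, after 10:00 PM; operates vehicles for hire → Established Business Certificate required.
§4.7 serves alcohol for on-premises consumption; years in business 22 < 25; operates vehicles for hire → On-Premises Alcohol Permit required.
§4.8 does not provide live entertainment; years in business 22 < 29 → Municipal Permit not required.
§4.9 years in business 22 < 29; operates vehicles for hire; serves alcohol for on-premises consumption → New Business Permit required.
§4.10 serves alcohol for on-premises consumption; years in business 22 < 24; closes midnight, after 5:00 PM → General Business Authorization not required.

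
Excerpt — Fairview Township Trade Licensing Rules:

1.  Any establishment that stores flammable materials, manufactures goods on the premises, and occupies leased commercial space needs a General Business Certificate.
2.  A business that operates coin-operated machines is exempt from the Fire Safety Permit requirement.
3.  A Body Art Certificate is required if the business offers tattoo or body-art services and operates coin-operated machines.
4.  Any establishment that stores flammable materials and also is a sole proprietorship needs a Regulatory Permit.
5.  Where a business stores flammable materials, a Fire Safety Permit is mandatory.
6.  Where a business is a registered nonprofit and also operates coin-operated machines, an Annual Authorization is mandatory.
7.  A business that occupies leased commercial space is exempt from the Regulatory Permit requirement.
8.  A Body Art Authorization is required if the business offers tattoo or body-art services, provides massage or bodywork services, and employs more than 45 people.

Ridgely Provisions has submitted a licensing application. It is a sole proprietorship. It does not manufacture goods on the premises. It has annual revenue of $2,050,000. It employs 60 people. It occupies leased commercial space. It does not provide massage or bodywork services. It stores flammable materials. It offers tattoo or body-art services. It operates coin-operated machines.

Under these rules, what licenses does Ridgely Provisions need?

Body Art Certificate

1. stores flammable materials; does not manufacture goods on the premises; occupies leased commercial space → General Business Certificate not required.
2. operates coin-operated machines → exempt from Fire Safety Permit.
3. offers tattoo or body-art services; operates coin-operated machines → Body Art Certificate required.
4. stores flammable materials; is a sole proprietorship → Regulatory Permit required.
5. stores flammable materials → Fire Safety Permit required.
6. is a sole proprietorship (not: is a registered nonprofit); operates coin-operated machines → Annual Authorization not required.
7. occupies leased commercial space → exempt from Regulatory Permit.
8. offers tattoo or body-art services; does not provide massage or bodywork services; employees 60 > 45 → Body Art Authorization not required.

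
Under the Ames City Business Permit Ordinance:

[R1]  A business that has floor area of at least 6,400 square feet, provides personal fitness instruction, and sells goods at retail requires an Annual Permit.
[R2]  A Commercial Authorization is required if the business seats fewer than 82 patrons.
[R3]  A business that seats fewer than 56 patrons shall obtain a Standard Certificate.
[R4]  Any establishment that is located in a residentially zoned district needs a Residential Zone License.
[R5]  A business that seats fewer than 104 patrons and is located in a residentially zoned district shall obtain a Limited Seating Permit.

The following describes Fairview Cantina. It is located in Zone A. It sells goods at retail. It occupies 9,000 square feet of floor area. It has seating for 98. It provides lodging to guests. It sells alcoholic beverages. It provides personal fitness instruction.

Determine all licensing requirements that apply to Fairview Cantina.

Annual Permit

[R1] floor area 9,000 square feet ≥ 6,400 square feet; provides personal fitness instruction; sells goods at retail → Annual Permit required.
[R2] seating 98 ≥ 82 → Commercial Authorization not required.
[R3] seating 98 ≥ 56 → Standard Certificate not required.
[R4] is located in Zone A (not: is located in a residentially zoned district) → Residential Zone License not required.
[R5] seating 98 < 104; is located in Zone A (not: is located in a residentially zoned district) → Limited Seating Permit not required.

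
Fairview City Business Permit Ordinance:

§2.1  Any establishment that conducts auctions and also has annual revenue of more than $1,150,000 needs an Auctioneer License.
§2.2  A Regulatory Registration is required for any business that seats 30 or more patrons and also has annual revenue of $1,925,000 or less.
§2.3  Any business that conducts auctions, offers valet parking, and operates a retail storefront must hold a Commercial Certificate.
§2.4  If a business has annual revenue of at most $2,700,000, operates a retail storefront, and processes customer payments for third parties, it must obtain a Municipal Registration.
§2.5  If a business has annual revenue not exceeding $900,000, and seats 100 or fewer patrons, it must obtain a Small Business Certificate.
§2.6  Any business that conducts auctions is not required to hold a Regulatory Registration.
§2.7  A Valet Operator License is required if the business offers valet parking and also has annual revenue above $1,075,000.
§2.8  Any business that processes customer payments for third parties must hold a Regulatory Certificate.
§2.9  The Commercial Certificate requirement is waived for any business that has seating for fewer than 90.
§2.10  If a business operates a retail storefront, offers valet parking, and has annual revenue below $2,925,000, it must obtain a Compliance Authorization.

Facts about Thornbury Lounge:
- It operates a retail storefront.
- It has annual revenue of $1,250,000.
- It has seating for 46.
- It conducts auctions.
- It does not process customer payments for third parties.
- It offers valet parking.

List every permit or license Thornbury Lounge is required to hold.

Auctioneer License, Compliance Authorization, Valet Operator License

§2.1 conducts auctions; revenue $1,250,000 > $1,150,000 → Auctioneer License required.
§2.2 seating 46 ≥ 30; revenue $1,250,000 ≤ $1,925,000 → Regulatory Registration required.
§2.3 conducts auctions; offers valet parking; operates a retail storefront → Commercial Certificate required.
§2.4 revenue $1,250,000 ≤ $2,700,000; operates a retail storefront; does not process customer payments for third parties → Municipal Registration not required.
§2.5 revenue $1,250,000 > $900,000; seating 46 ≤ 100 → Small Business Certificate not required.
§2.6 conducts auctions → exempt from Regulatory Registration.
§2.7 offers valet parking; revenue $1,250,000 > $1,075,000 → Valet Operator License required.
§2.8 does not process customer payments for third parties → Regulatory Certificate not required.
§2.9 seating 46 < 90 → exempt from Commercial Certificate.
§2.10 operates a retail storefront; offers valet parking; revenue $1,250,000 < $2,925,000 → Compliance Authorization required.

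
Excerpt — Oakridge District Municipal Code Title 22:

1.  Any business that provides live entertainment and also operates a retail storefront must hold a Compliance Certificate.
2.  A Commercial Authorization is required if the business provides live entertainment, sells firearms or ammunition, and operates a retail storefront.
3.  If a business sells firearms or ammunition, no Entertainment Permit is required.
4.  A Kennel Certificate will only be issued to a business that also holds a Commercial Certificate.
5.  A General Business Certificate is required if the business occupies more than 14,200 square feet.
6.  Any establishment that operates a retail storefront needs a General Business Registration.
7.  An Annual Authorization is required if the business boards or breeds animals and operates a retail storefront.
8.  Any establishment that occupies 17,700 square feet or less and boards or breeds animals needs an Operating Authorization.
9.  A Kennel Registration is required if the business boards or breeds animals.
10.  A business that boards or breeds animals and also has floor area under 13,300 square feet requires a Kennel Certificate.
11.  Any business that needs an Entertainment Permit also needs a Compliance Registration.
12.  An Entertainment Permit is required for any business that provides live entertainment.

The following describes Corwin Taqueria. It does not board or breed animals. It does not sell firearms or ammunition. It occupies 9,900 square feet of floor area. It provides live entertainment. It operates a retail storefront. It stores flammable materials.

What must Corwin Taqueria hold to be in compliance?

1. provides live entertainment; operates a retail storefront → Compliance Certificate required.
2. provides live entertainment; does not sell firearms or ammunition; operates a retail storefront → Commercial Authorization not required.
3. does not sell firearms or ammunition → Entertainment Permit exemption does not apply.
4. Kennel Certificate is not required → no effect.
5. floor area 9,900 square feet ≤ 14,200 square feet → General Business Certificate not required.
6. operates a retail storefront → General Business Registration required.
7. does not board or breed animals; operates a retail storefront → Annual Authorization not required.
8. floor area 9,900 square feet ≤ 17,700 square feet; does not board or breed animals → Operating Authorization not required.
9. does not board or breed animals → Kennel Registration not required.
10. does not board or breed animals; floor area 9,900 square feet < 13,300 square feet → Kennel Certificate not required.
11. Entertainment Permit is required → Compliance Registration also required.
12. provides live entertainment → Entertainment Permit required.

Compliance Certificate, Compliance Registration, Entertainment Permit, General Business Registration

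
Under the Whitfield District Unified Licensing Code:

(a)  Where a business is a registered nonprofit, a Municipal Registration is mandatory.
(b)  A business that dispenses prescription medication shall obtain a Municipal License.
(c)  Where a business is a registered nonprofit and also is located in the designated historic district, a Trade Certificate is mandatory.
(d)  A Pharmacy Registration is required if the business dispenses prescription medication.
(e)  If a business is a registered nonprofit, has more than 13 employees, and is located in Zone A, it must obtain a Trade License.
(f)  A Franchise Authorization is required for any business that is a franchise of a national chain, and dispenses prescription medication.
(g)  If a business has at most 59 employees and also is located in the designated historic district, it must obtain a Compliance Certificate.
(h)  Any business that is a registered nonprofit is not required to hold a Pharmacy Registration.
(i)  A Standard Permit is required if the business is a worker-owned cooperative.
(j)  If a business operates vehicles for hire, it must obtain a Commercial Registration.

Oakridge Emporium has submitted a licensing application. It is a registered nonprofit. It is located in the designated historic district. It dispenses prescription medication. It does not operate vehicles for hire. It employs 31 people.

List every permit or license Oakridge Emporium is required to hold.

(a) is a registered nonprofit → Municipal Registration required.
(b) dispenses prescription medication → Municipal License required.
(c) is a registered nonprofit; is located in the designated historic district → Trade Certificate required.
(d) dispenses prescription medication → Pharmacy Registration required.
(e) is a registered nonprofit; employees 31 > 13; is located in the designated historic district (not: is located in Zone A) → Trade License not required.
(f) is a registered nonprofit (not: is a franchise of a national chain); dispenses prescription medication → Franchise Authorization not required.
(g) employees 31 ≤ 59; is located in the designated historic district → Compliance Certificate required.
(h) is a registered nonprofit → exempt from Pharmacy Registration.
(i) is a registered nonprofit (not: is a worker-owned cooperative) → Standard Permit not required.
(j) does not operate vehicles for hire → Commercial Registration not required.

Compliance Certificate, Municipal License, Municipal Registration, Trade Certificate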